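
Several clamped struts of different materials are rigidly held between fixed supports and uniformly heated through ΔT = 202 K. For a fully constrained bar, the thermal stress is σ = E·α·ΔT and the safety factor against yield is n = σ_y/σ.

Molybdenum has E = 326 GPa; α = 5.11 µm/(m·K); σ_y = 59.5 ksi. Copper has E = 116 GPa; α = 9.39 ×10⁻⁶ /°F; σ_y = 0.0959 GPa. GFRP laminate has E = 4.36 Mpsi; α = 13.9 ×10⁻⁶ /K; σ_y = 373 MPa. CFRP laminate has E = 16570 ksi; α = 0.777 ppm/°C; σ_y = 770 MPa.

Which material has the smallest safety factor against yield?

copper

Per material, after unit conversion:
  molybdenum: E = 326.0, α = 5.11, σ_y = 410.2 → σ = 337 MPa, n = 1.22
  copper: E = 116.0, α = 16.9, σ_y = 95.90 → σ = 396 MPa, n = 0.242
  GFRP laminate: E = 30.06, α = 13.9, σ_y = 373.0 → σ = 84.4 MPa, n = 4.42
  CFRP laminate: E = 114.2, α = 0.777, σ_y = 770.0 → σ = 17.9 MPa, n = 42.9
Copper has the lowest safety factor, n = 0.242.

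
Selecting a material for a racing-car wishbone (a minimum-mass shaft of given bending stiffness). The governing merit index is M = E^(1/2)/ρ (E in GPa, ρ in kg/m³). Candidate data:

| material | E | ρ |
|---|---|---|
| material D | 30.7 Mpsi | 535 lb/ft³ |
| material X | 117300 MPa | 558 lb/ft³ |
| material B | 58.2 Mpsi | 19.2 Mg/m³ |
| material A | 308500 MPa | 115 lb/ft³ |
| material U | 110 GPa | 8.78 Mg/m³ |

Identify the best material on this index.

In SI units:
  material D: E = 211.7 GPa, ρ = 8570 kg/m³
  material X: E = 117.3 GPa, ρ = 8938 kg/m³
  material B: E = 401.3 GPa, ρ = 19200 kg/m³
  material A: E = 308.5 GPa, ρ = 1842 kg/m³
  material U: E = 110.0 GPa, ρ = 8780 kg/m³
  material A: M = 9.53×10⁻³
  material D: M = 1.70×10⁻³
  material X: M = 1.21×10⁻³
  material U: M = 1.19×10⁻³
  material B: M = 1.04×10⁻³
Material A ranks first.

material A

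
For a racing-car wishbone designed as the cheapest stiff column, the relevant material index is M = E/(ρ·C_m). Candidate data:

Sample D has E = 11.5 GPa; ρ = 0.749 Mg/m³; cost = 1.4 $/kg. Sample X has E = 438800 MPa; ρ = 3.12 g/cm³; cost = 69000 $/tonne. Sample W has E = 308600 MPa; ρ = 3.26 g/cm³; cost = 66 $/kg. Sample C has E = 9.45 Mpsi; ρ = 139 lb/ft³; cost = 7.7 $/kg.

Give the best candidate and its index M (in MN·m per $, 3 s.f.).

sample D, M = 11.0 MN·m per $

Putting every candidate on a common basis:
  sample D: E = 11.50 GPa, ρ = 749.0 kg/m³, cost = 1.400 $/kg
  sample X: E = 438.8 GPa, ρ = 3120 kg/m³, cost = 69.00 $/kg
  sample W: E = 308.6 GPa, ρ = 3260 kg/m³, cost = 66.00 $/kg
  sample C: E = 65.16 GPa, ρ = 2227 kg/m³, cost = 7.700 $/kg
  sample D: M = 11.0 MN·m per $
  sample C: M = 3.80 MN·m per $
  sample X: M = 2.04 MN·m per $
  sample W: M = 1.43 MN·m per $
Highest index: sample D.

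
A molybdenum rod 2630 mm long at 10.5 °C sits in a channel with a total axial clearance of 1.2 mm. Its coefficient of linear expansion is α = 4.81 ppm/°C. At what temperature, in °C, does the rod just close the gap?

α·L₀·ΔT = 1.2 mm ⇒ ΔT = 1.2 / (4.81×10⁻⁶ × 2630.0) = 94.86 K.
T = 10.5 + 94.86 = 105.4 °C.

105 °C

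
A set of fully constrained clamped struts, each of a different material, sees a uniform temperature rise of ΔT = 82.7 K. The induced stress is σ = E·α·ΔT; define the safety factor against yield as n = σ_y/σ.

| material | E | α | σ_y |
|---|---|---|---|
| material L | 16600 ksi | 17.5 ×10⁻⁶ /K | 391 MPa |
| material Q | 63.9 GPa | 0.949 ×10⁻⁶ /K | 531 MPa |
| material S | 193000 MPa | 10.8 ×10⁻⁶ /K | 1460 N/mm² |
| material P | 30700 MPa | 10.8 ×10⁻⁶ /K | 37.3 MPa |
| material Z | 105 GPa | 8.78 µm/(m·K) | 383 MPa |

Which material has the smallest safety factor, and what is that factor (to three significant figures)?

material P, n = 1.36

With everything in SI (GPa, ×10⁻⁶/K, MPa):
  material L: E = 114.5, α = 17.5, σ_y = 391.0 → σ = 166 MPa, n = 2.36
  material Q: E = 63.90, α = 0.949, σ_y = 531.0 → σ = 5.02 MPa, n = 106
  material S: E = 193.0, α = 10.8, σ_y = 1460 → σ = 172 MPa, n = 8.47
  material P: E = 30.70, α = 10.8, σ_y = 37.30 → σ = 27.4 MPa, n = 1.36
  material Z: E = 105.0, α = 8.78, σ_y = 383.0 → σ = 76.2 MPa, n = 5.02
Smallest n: material P with n = 1.36.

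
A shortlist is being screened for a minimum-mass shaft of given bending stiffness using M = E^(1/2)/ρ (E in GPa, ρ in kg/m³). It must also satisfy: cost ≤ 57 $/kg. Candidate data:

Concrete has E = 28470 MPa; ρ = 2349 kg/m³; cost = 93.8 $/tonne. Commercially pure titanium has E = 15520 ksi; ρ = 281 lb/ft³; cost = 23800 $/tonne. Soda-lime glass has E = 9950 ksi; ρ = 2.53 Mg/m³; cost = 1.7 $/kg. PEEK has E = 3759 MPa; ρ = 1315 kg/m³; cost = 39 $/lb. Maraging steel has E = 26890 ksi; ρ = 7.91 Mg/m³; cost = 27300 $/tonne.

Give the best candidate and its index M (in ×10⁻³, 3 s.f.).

Screen on constraints: cost ≤ 57 $/kg. Survivors: concrete, commercially pure titanium, soda-lime glass, maraging steel.
In SI units:
  concrete: E = 28.47 GPa, ρ = 2349 kg/m³
  commercially pure titanium: E = 107.0 GPa, ρ = 4501 kg/m³
  soda-lime glass: E = 68.60 GPa, ρ = 2530 kg/m³
  maraging steel: E = 185.4 GPa, ρ = 7910 kg/m³
  soda-lime glass: M = 3.27×10⁻³
  commercially pure titanium: M = 2.30×10⁻³
  concrete: M = 2.27×10⁻³
  maraging steel: M = 1.72×10⁻³
Soda-lime glass has the largest M.

soda-lime glass, M = 3.27×10⁻³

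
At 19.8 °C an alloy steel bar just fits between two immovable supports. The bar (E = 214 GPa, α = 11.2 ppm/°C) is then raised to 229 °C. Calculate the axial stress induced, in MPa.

501 MPa

ΔT = 209.2 K. Constrained thermal stress σ = E·α·ΔT = 214.0×10³ MPa × 11.2×10⁻⁶ × 209.2 = 501 MPa (compressive).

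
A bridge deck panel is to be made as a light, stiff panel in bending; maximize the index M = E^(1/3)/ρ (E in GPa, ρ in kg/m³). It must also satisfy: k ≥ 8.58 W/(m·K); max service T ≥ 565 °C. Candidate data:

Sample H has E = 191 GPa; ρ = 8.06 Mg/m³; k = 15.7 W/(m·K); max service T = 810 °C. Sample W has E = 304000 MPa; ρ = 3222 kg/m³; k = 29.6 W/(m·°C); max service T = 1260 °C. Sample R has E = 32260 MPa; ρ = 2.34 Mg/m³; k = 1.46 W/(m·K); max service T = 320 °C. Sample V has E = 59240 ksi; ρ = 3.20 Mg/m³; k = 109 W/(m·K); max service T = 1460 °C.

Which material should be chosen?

sample V

Screen on constraints: k ≥ 8.58 W/(m·K); max service T ≥ 565 °C. Survivors: sample H, sample W, sample V.
Putting every candidate on a common basis:
  sample H: E = 191.0 GPa, ρ = 8060 kg/m³
  sample W: E = 304.0 GPa, ρ = 3222 kg/m³
  sample V: E = 408.4 GPa, ρ = 3200 kg/m³
  sample V: M = 2.32×10⁻³
  sample W: M = 2.09×10⁻³
  sample H: M = 0.715×10⁻³
Sample V ranks first.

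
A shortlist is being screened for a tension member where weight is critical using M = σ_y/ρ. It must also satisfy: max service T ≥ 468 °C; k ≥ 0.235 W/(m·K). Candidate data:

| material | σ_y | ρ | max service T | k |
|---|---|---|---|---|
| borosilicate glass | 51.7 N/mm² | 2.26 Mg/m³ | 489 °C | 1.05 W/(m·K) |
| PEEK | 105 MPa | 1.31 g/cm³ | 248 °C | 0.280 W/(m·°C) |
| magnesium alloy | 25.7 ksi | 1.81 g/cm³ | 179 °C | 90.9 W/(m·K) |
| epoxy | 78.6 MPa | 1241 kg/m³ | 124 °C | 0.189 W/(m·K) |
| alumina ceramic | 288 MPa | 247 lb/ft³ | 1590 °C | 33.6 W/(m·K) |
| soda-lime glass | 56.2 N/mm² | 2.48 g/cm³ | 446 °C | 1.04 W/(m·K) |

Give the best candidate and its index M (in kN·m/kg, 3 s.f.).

alumina ceramic, M = 72.8 kN·m/kg

Screen on constraints: max service T ≥ 468 °C; k ≥ 0.235 W/(m·K). Survivors: borosilicate glass, alumina ceramic.
Putting every candidate on a common basis:
  borosilicate glass: σ_y = 51.70 MPa, ρ = 2260 kg/m³
  alumina ceramic: σ_y = 288.0 MPa, ρ = 3957 kg/m³
  alumina ceramic: M = 72.8 kN·m/kg
  borosilicate glass: M = 22.9 kN·m/kg
Alumina ceramic has the largest M.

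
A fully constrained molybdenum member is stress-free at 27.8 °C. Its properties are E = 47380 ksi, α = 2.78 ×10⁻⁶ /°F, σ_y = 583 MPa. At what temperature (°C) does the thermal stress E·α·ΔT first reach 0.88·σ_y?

342 °C

E = 47380 ksi = 326.7 GPa.
α = 2.78×10⁻⁶/°F × 9/5 = 5.00×10⁻⁶/K.
E·α·ΔT = 513.0 MPa ⇒ ΔT = 513.0 / (326.7×10³ × 5.00×10⁻⁶) = 313.8 K.
T = 27.8 + 313.8 = 341.6 °C.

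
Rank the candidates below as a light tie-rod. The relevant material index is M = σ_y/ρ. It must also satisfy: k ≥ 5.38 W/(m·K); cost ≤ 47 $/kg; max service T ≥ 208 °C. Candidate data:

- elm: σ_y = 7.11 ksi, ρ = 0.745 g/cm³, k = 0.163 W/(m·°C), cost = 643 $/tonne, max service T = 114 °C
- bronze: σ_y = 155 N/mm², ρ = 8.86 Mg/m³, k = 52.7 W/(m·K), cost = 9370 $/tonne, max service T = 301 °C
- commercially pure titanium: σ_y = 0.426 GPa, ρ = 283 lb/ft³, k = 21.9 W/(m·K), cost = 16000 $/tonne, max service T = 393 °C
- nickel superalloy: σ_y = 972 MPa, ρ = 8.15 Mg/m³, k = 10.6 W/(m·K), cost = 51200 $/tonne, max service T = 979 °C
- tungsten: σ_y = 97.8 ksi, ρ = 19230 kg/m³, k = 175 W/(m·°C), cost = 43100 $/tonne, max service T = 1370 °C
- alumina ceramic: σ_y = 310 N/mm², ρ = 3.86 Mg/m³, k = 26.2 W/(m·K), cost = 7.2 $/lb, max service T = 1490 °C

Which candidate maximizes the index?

Screen on constraints: k ≥ 5.38 W/(m·K); cost ≤ 47 $/kg; max service T ≥ 208 °C. Survivors: bronze, commercially pure titanium, tungsten, alumina ceramic.
After converting to SI:
  bronze: σ_y = 155.0 MPa, ρ = 8860 kg/m³
  commercially pure titanium: σ_y = 426.0 MPa, ρ = 4533 kg/m³
  tungsten: σ_y = 674.3 MPa, ρ = 19230 kg/m³
  alumina ceramic: σ_y = 310.0 MPa, ρ = 3860 kg/m³
  commercially pure titanium: M = 94.0 kN·m/kg
  alumina ceramic: M = 80.3 kN·m/kg
  tungsten: M = 35.1 kN·m/kg
  bronze: M = 17.5 kN·m/kg
Highest index: commercially pure titanium.

commercially pure titanium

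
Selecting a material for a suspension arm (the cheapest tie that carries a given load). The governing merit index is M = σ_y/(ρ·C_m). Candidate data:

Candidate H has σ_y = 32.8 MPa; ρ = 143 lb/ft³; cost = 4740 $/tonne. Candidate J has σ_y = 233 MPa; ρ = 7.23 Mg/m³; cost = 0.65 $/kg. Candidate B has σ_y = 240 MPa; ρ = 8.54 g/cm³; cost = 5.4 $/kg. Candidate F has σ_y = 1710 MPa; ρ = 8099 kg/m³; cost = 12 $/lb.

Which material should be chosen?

candidate J

In SI units:
  candidate H: σ_y = 32.80 MPa, ρ = 2291 kg/m³, cost = 4.740 $/kg
  candidate J: σ_y = 233.0 MPa, ρ = 7230 kg/m³, cost = 0.6500 $/kg
  candidate B: σ_y = 240.0 MPa, ρ = 8540 kg/m³, cost = 5.400 $/kg
  candidate F: σ_y = 1710 MPa, ρ = 8099 kg/m³, cost = 26.46 $/kg
  candidate J: M = 49.6 kN·m per $
  candidate F: M = 7.98 kN·m per $
  candidate B: M = 5.20 kN·m per $
  candidate H: M = 3.02 kN·m per $
Candidate J ranks first.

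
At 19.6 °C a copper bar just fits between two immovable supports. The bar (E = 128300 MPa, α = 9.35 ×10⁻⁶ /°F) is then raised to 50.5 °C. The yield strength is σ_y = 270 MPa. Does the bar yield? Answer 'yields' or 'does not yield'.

does not yield

E = 128300 MPa = 128.3 GPa.
α = 9.35×10⁻⁶/°F × 9/5 = 16.8×10⁻⁶/K.
ΔT = 30.90 K. Constrained thermal stress σ = E·α·ΔT = 128.3×10³ MPa × 16.8×10⁻⁶ × 30.90 = 66.7 MPa (compressive).
Compare to σ_y = 270 MPa: σ < σ_y, so it does not yield.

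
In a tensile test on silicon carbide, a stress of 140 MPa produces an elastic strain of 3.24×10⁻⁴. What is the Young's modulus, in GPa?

432 GPa

E = σ/ε = 140 MPa / 3.24×10⁻⁴ = 432100 MPa = 432 GPa.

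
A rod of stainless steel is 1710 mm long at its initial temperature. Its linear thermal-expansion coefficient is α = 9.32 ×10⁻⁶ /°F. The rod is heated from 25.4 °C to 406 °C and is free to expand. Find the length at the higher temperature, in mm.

1720.9 mm

Convert α: 9.32×10⁻⁶/°F × (9/5) = 16.8×10⁻⁶/K.
ΔT = 406 − 25.4 = 380.6 K.
ΔL = α·L₀·ΔT = 16.8×10⁻⁶ × 1710 mm × 380.6 K = 10.9 mm.
L = L₀ + ΔL = 1710 + 10.9 = 1720.9 mm.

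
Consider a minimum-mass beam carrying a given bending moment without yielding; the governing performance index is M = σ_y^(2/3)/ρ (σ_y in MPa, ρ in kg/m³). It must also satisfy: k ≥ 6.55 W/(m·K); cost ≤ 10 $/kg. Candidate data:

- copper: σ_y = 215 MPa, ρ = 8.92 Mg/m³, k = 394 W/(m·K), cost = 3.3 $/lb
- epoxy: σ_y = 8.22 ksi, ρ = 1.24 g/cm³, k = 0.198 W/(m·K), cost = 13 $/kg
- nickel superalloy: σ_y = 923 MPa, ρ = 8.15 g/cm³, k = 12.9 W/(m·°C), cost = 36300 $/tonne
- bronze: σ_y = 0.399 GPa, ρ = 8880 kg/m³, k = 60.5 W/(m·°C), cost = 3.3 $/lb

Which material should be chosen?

bronze

Screen on constraints: k ≥ 6.55 W/(m·K); cost ≤ 10 $/kg. Survivors: copper, bronze.
After converting to SI:
  copper: σ_y = 215.0 MPa, ρ = 8920 kg/m³
  bronze: σ_y = 399.0 MPa, ρ = 8880 kg/m³
  bronze: M = 6.10×10⁻³
  copper: M = 4.02×10⁻³
Bronze has the largest M.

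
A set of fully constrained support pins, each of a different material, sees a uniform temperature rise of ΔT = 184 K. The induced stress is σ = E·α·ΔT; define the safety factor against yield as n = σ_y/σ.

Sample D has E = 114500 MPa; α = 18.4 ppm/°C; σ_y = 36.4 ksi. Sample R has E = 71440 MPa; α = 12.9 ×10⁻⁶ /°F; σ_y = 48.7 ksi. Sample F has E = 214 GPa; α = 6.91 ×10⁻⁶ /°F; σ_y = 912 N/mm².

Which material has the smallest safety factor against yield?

Converting E to GPa, α to ×10⁻⁶/K, σ_y to MPa, then σ and n for each:
  sample D: E = 114.5, α = 18.4, σ_y = 251.0 → σ = 388 MPa, n = 0.647
  sample R: E = 71.44, α = 23.2, σ_y = 335.8 → σ = 305 MPa, n = 1.10
  sample F: E = 214.0, α = 12.4, σ_y = 912.0 → σ = 490 MPa, n = 1.86
Sample D has the lowest safety factor, n = 0.647.

sample D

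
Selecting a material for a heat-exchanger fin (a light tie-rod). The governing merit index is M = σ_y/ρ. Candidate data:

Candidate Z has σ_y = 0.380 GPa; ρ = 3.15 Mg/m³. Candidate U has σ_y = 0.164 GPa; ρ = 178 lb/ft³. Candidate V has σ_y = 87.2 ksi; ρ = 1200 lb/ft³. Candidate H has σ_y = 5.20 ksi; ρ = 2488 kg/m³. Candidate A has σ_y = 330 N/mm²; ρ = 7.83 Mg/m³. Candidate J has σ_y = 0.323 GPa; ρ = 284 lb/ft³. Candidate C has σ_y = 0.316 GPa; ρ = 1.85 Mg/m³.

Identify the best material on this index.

Convert each candidate to consistent units, then evaluate M:
  candidate Z: σ_y = 380.0 MPa, ρ = 3150 kg/m³
  candidate U: σ_y = 164.0 MPa, ρ = 2851 kg/m³
  candidate V: σ_y = 601.2 MPa, ρ = 19220 kg/m³
  candidate H: σ_y = 35.85 MPa, ρ = 2488 kg/m³
  candidate A: σ_y = 330.0 MPa, ρ = 7830 kg/m³
  candidate J: σ_y = 323.0 MPa, ρ = 4549 kg/m³
  candidate C: σ_y = 316.0 MPa, ρ = 1850 kg/m³
  candidate C: M = 171 kN·m/kg
  candidate Z: M = 121 kN·m/kg
  candidate J: M = 71.0 kN·m/kg
  candidate U: M = 57.5 kN·m/kg
  candidate A: M = 42.1 kN·m/kg
  candidate V: M = 31.3 kN·m/kg
  candidate H: M = 14.4 kN·m/kg
Candidate C ranks first.

candidate C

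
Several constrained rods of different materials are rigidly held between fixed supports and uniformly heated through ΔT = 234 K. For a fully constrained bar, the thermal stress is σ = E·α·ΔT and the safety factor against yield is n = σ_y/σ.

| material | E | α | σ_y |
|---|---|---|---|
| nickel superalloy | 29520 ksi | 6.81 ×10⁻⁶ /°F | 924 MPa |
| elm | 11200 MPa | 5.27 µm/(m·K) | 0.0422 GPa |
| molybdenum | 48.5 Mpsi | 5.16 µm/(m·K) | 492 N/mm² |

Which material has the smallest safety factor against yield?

molybdenum

Converting E to GPa, α to ×10⁻⁶/K, σ_y to MPa, then σ and n for each:
  nickel superalloy: E = 203.5, α = 12.3, σ_y = 924.0 → σ = 584 MPa, n = 1.58
  elm: E = 11.20, α = 5.27, σ_y = 42.20 → σ = 13.8 MPa, n = 3.06
  molybdenum: E = 334.4, α = 5.16, σ_y = 492.0 → σ = 404 MPa, n = 1.22
The minimum is molybdenum at n = 1.22.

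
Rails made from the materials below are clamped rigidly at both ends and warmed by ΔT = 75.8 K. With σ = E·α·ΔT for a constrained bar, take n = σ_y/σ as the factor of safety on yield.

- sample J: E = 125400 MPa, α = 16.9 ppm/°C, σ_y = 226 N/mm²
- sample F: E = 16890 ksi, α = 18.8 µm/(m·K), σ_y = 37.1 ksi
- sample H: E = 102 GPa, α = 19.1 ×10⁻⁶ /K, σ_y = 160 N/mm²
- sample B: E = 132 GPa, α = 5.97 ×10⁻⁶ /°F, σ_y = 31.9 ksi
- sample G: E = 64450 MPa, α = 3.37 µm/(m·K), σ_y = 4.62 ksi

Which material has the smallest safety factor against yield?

Per material, after unit conversion:
  sample J: E = 125.4, α = 16.9, σ_y = 226.0 → σ = 161 MPa, n = 1.41
  sample F: E = 116.5, α = 18.8, σ_y = 255.8 → σ = 166 MPa, n = 1.54
  sample H: E = 102.0, α = 19.1, σ_y = 160.0 → σ = 148 MPa, n = 1.08
  sample B: E = 132.0, α = 10.7, σ_y = 219.9 → σ = 108 MPa, n = 2.05
  sample G: E = 64.45, α = 3.37, σ_y = 31.85 → σ = 16.5 MPa, n = 1.93
Sample H has the lowest safety factor, n = 1.08.

sample H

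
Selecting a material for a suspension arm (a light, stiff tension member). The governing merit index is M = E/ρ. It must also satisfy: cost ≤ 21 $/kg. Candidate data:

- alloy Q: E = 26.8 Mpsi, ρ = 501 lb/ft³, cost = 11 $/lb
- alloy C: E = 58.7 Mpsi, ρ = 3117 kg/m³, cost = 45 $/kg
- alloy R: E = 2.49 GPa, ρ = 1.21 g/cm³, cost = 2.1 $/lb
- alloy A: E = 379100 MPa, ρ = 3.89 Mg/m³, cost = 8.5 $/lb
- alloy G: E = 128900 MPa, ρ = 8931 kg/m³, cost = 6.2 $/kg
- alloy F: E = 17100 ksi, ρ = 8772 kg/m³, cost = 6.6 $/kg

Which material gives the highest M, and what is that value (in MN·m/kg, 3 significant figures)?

alloy A, M = 97.5 MN·m/kg

Screen on constraints: cost ≤ 21 $/kg. Survivors: alloy R, alloy A, alloy G, alloy F.
After converting to SI:
  alloy R: E = 2.490 GPa, ρ = 1210 kg/m³
  alloy A: E = 379.1 GPa, ρ = 3890 kg/m³
  alloy G: E = 128.9 GPa, ρ = 8931 kg/m³
  alloy F: E = 117.9 GPa, ρ = 8772 kg/m³
  alloy A: M = 97.5 MN·m/kg
  alloy G: M = 14.4 MN·m/kg
  alloy F: M = 13.4 MN·m/kg
  alloy R: M = 2.06 MN·m/kg
Alloy A ranks first.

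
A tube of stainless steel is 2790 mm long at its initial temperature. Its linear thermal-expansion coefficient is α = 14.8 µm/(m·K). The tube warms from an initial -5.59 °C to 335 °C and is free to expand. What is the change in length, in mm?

ΔT = 335 − (-5.59) = 340.6 K.
ΔL = α·L₀·ΔT = 14.8×10⁻⁶ × 2790 mm × 340.6 K = 14.1 mm.

14.1 mm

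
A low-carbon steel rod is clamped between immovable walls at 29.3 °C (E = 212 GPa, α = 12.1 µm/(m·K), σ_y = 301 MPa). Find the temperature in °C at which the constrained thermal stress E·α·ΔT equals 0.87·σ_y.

E·α·ΔT = 261.9 MPa ⇒ ΔT = 261.9 / (212.0×10³ × 12.1×10⁻⁶) = 102.1 K.
T = 29.3 + 102.1 = 131.4 °C.

131 °C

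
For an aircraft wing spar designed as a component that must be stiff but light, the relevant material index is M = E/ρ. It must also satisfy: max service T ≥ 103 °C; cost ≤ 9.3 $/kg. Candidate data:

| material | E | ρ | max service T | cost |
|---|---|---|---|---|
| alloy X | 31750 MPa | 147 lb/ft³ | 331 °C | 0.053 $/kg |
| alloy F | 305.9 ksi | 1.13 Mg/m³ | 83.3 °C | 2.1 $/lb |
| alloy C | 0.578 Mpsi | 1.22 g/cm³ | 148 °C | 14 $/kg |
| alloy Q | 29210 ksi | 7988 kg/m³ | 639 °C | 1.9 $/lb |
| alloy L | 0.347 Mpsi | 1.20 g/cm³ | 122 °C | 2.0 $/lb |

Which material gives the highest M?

Screen on constraints: max service T ≥ 103 °C; cost ≤ 9.3 $/kg. Survivors: alloy X, alloy Q, alloy L.
Convert each candidate to consistent units, then evaluate M:
  alloy X: E = 31.75 GPa, ρ = 2355 kg/m³
  alloy Q: E = 201.4 GPa, ρ = 7988 kg/m³
  alloy L: E = 2.392 GPa, ρ = 1200 kg/m³
  alloy Q: M = 25.2 MN·m/kg
  alloy X: M = 13.5 MN·m/kg
  alloy L: M = 1.99 MN·m/kg
Alloy Q has the largest M.

alloy Q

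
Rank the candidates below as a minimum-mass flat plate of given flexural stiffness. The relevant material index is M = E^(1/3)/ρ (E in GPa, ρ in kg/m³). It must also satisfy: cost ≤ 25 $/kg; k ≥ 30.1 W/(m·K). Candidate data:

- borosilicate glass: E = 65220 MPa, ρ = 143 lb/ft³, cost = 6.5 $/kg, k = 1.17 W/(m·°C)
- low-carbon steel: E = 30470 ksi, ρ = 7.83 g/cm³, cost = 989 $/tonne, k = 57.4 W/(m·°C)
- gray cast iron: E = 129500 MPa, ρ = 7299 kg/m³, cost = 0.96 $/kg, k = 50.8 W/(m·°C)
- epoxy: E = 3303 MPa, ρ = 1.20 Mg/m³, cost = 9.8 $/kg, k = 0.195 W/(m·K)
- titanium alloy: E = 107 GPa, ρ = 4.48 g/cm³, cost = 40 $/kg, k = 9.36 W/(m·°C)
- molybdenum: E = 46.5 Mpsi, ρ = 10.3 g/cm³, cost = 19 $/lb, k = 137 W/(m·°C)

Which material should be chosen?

Screen on constraints: cost ≤ 25 $/kg; k ≥ 30.1 W/(m·K). Survivors: low-carbon steel, gray cast iron.
Putting every candidate on a common basis:
  low-carbon steel: E = 210.1 GPa, ρ = 7830 kg/m³
  gray cast iron: E = 129.5 GPa, ρ = 7299 kg/m³
  low-carbon steel: M = 0.759×10⁻³
  gray cast iron: M = 0.693×10⁻³
The maximum is for low-carbon steel.

low-carbon steel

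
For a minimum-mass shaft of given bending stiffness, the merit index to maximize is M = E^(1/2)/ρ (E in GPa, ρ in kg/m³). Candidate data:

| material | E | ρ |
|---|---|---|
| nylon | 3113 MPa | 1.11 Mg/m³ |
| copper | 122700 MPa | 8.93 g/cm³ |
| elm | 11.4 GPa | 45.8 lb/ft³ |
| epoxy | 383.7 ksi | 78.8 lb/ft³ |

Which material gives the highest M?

After converting to SI:
  nylon: E = 3.113 GPa, ρ = 1110 kg/m³
  copper: E = 122.7 GPa, ρ = 8930 kg/m³
  elm: E = 11.40 GPa, ρ = 733.6 kg/m³
  epoxy: E = 2.646 GPa, ρ = 1262 kg/m³
  elm: M = 4.60×10⁻³
  nylon: M = 1.59×10⁻³
  epoxy: M = 1.29×10⁻³
  copper: M = 1.24×10⁻³
Highest index: elm.

elm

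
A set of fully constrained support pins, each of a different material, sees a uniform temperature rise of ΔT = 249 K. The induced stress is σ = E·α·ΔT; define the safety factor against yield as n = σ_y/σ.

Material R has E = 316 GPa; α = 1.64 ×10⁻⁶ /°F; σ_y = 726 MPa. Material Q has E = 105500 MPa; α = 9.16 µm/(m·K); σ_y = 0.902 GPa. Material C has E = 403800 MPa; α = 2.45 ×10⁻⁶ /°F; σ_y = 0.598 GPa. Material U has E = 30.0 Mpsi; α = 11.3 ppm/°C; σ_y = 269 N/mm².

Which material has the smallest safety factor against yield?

material U

In consistent units (E in GPa, α in ×10⁻⁶/K, σ_y in MPa):
  material R: E = 316.0, α = 2.95, σ_y = 726.0 → σ = 232 MPa, n = 3.13
  material Q: E = 105.5, α = 9.16, σ_y = 902.0 → σ = 241 MPa, n = 3.75
  material C: E = 403.8, α = 4.41, σ_y = 598.0 → σ = 443 MPa, n = 1.35
  material U: E = 206.8, α = 11.3, σ_y = 269.0 → σ = 582 MPa, n = 0.462
Smallest n: material U with n = 0.462.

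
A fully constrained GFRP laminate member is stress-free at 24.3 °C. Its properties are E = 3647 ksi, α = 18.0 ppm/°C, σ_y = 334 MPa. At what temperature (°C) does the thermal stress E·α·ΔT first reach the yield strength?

E = 3647 ksi = 25.15 GPa.
E·α·ΔT = 334.0 MPa ⇒ ΔT = 334.0 / (25.15×10³ × 18.0×10⁻⁶) = 737.9 K.
T = 24.3 + 737.9 = 762.2 °C.

762 °C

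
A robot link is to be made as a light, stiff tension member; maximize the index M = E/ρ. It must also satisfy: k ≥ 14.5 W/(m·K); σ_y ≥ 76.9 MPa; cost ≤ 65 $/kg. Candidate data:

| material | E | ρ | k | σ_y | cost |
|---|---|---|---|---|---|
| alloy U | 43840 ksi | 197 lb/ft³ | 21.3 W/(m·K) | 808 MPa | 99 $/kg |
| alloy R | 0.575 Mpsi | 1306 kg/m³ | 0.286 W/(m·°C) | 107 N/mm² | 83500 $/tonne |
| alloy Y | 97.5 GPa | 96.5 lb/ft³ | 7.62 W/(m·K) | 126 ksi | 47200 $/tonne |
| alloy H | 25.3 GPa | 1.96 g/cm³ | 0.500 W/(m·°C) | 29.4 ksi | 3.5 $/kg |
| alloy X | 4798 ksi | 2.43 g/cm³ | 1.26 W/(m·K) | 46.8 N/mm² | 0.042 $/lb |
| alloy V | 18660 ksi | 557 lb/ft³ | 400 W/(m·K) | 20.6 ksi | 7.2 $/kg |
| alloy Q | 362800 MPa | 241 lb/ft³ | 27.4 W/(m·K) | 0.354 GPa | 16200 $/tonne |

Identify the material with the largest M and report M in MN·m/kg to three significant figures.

alloy Q, M = 94.0 MN·m/kg

Screen on constraints: k ≥ 14.5 W/(m·K); σ_y ≥ 76.9 MPa; cost ≤ 65 $/kg. Survivors: alloy V, alloy Q.
After converting to SI:
  alloy V: E = 128.7 GPa, ρ = 8922 kg/m³
  alloy Q: E = 362.8 GPa, ρ = 3860 kg/m³
  alloy Q: M = 94.0 MN·m/kg
  alloy V: M = 14.4 MN·m/kg
Alloy Q has the largest M.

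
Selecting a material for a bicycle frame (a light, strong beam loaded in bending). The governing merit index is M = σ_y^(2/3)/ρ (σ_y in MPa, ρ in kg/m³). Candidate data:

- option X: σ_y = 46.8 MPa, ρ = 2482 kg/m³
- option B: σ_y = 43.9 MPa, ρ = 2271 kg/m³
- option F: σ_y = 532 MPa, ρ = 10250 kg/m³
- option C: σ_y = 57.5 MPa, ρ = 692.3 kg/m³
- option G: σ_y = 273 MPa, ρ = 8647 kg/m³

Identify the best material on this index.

Evaluate M for each candidate:
  option C: M = 21.5×10⁻³
  option F: M = 6.41×10⁻³
  option B: M = 5.48×10⁻³
  option X: M = 5.23×10⁻³
  option G: M = 4.87×10⁻³
Highest index: option C.

option C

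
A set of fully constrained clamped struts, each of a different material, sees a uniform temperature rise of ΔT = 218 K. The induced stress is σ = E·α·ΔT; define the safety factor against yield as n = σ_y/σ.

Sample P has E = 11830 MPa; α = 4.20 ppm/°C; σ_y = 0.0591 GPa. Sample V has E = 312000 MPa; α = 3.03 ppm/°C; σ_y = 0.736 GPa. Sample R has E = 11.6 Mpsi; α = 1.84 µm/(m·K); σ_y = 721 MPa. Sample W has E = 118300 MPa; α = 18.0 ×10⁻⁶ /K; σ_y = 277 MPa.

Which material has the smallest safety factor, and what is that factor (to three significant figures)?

With everything in SI (GPa, ×10⁻⁶/K, MPa):
  sample P: E = 11.83, α = 4.20, σ_y = 59.10 → σ = 10.8 MPa, n = 5.46
  sample V: E = 312.0, α = 3.03, σ_y = 736.0 → σ = 206 MPa, n = 3.57
  sample R: E = 79.98, α = 1.84, σ_y = 721.0 → σ = 32.1 MPa, n = 22.5
  sample W: E = 118.3, α = 18.0, σ_y = 277.0 → σ = 464 MPa, n = 0.597
Sample W has the lowest safety factor, n = 0.597.

sample W, n = 0.597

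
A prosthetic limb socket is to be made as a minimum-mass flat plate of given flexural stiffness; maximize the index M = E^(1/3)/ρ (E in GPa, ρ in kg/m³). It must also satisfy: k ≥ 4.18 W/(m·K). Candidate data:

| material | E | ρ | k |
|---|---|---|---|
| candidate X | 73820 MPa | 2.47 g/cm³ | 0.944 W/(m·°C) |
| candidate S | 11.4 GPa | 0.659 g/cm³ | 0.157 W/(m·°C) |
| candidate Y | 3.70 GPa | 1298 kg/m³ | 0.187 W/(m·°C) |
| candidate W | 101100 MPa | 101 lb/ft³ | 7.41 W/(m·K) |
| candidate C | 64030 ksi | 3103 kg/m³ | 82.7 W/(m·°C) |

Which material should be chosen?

Screen on constraints: k ≥ 4.18 W/(m·K). Survivors: candidate W, candidate C.
After converting to SI:
  candidate W: E = 101.1 GPa, ρ = 1618 kg/m³
  candidate C: E = 441.5 GPa, ρ = 3103 kg/m³
  candidate W: M = 2.88×10⁻³
  candidate C: M = 2.45×10⁻³
Candidate W has the largest M.

candidate W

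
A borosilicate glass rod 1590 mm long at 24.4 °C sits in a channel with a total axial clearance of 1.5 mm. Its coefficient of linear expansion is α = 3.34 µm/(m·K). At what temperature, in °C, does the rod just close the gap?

α·L₀·ΔT = 1.5 mm ⇒ ΔT = 1.5 / (3.34×10⁻⁶ × 1590.0) = 282.5 K.
T = 24.4 + 282.5 = 306.9 °C.

307 °C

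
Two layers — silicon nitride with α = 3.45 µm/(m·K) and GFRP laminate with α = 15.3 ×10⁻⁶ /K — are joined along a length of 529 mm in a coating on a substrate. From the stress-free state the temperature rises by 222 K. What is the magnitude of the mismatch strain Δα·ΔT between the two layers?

2.63×10⁻³

Δα = |3.45 − 15.3|×10⁻⁶/K = 11.9×10⁻⁶/K.
Mismatch strain = Δα·ΔT = 11.9×10⁻⁶ × 222.0 = 2.63×10⁻³.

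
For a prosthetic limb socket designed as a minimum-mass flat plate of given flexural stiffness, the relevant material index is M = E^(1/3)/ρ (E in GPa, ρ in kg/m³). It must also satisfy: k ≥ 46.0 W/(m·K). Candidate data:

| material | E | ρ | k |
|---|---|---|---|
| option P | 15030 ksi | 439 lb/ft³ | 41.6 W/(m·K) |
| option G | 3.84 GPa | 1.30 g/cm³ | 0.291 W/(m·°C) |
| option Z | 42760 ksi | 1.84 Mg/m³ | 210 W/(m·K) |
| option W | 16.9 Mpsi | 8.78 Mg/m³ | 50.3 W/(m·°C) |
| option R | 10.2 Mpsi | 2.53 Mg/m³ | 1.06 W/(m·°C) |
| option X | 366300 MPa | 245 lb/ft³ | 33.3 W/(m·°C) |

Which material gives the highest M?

option Z

Screen on constraints: k ≥ 46.0 W/(m·K). Survivors: option Z, option W.
Normalizing units and computing the index:
  option Z: E = 294.8 GPa, ρ = 1840 kg/m³
  option W: E = 116.5 GPa, ρ = 8780 kg/m³
  option Z: M = 3.62×10⁻³
  option W: M = 0.556×10⁻³
Option Z ranks first.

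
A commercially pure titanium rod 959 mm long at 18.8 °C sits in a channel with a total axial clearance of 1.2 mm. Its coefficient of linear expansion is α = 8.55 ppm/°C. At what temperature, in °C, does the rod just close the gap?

α·L₀·ΔT = 1.2 mm ⇒ ΔT = 1.2 / (8.55×10⁻⁶ × 959.0) = 146.4 K.
T = 18.8 + 146.4 = 165.2 °C.

165 °C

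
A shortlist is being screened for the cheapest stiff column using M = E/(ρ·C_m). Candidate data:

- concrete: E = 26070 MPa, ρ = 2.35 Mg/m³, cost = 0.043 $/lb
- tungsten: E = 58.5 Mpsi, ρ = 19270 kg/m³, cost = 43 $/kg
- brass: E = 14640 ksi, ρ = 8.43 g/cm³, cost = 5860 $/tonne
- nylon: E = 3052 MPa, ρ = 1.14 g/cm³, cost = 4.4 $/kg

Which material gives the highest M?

concrete

In SI units:
  concrete: E = 26.07 GPa, ρ = 2350 kg/m³, cost = 0.09480 $/kg
  tungsten: E = 403.3 GPa, ρ = 19270 kg/m³, cost = 43.00 $/kg
  brass: E = 100.9 GPa, ρ = 8430 kg/m³, cost = 5.860 $/kg
  nylon: E = 3.052 GPa, ρ = 1140 kg/m³, cost = 4.400 $/kg
  concrete: M = 117 MN·m per $
  brass: M = 2.04 MN·m per $
  nylon: M = 0.608 MN·m per $
  tungsten: M = 0.487 MN·m per $
The maximum is for concrete.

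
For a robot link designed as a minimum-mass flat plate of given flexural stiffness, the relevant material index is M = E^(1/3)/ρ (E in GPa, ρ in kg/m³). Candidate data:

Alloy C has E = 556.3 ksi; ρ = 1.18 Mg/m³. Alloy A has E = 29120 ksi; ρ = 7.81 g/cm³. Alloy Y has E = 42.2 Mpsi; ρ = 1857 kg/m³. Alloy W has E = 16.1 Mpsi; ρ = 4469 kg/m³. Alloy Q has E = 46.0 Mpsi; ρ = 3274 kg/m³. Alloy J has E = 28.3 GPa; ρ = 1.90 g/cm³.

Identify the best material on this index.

Putting every candidate on a common basis:
  alloy C: E = 3.836 GPa, ρ = 1180 kg/m³
  alloy A: E = 200.8 GPa, ρ = 7810 kg/m³
  alloy Y: E = 291.0 GPa, ρ = 1857 kg/m³
  alloy W: E = 111.0 GPa, ρ = 4469 kg/m³
  alloy Q: E = 317.2 GPa, ρ = 3274 kg/m³
  alloy J: E = 28.30 GPa, ρ = 1900 kg/m³
  alloy Y: M = 3.57×10⁻³
  alloy Q: M = 2.08×10⁻³
  alloy J: M = 1.60×10⁻³
  alloy C: M = 1.33×10⁻³
  alloy W: M = 1.08×10⁻³
  alloy A: M = 0.750×10⁻³
Alloy Y ranks first.

alloy Y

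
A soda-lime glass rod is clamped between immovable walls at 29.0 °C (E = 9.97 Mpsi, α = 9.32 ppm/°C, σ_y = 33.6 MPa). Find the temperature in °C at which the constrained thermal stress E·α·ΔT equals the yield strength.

81.4 °C

E = 9.97 Mpsi = 68.74 GPa.
E·α·ΔT = 33.60 MPa ⇒ ΔT = 33.60 / (68.74×10³ × 9.32×10⁻⁶) = 52.45 K.
T = 29.0 + 52.45 = 81.45 °C.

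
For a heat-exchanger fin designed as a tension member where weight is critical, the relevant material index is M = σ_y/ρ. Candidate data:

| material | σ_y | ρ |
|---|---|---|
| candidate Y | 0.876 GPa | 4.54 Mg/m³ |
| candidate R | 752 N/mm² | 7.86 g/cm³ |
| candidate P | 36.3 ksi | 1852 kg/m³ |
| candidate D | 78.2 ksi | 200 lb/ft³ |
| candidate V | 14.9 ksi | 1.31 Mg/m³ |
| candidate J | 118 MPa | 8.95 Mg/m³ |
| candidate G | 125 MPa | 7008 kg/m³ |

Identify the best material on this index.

Normalizing units and computing the index:
  candidate Y: σ_y = 876.0 MPa, ρ = 4540 kg/m³
  candidate R: σ_y = 752.0 MPa, ρ = 7860 kg/m³
  candidate P: σ_y = 250.3 MPa, ρ = 1852 kg/m³
  candidate D: σ_y = 539.2 MPa, ρ = 3204 kg/m³
  candidate V: σ_y = 102.7 MPa, ρ = 1310 kg/m³
  candidate J: σ_y = 118.0 MPa, ρ = 8950 kg/m³
  candidate G: σ_y = 125.0 MPa, ρ = 7008 kg/m³
  candidate Y: M = 193 kN·m/kg
  candidate D: M = 168 kN·m/kg
  candidate P: M = 135 kN·m/kg
  candidate R: M = 95.7 kN·m/kg
  candidate V: M = 78.4 kN·m/kg
  candidate G: M = 17.8 kN·m/kg
  candidate J: M = 13.2 kN·m/kg
Highest index: candidate Y.

candidate Y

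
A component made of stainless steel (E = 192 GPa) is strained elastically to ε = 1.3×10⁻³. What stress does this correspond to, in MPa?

σ = E·ε = 192000 MPa × 1.3×10⁻³ = 250 MPa.

250 MPa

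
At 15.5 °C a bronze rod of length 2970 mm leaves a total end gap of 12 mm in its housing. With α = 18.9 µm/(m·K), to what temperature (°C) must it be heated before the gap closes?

α·L₀·ΔT = 12.0 mm ⇒ ΔT = 12.0 / (18.9×10⁻⁶ × 2970.0) = 213.8 K.
T = 15.5 + 213.8 = 229.3 °C.

229 °C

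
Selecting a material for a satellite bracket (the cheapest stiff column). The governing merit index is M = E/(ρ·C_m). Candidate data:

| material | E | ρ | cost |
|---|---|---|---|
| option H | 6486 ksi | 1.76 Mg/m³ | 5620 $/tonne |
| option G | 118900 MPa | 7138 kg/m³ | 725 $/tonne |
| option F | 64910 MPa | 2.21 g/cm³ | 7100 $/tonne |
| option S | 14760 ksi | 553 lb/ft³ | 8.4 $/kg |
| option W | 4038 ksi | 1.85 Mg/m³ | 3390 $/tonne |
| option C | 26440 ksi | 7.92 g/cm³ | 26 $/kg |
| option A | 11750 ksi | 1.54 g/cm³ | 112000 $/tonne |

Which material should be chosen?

option G

Putting every candidate on a common basis:
  option H: E = 44.72 GPa, ρ = 1760 kg/m³, cost = 5.620 $/kg
  option G: E = 118.9 GPa, ρ = 7138 kg/m³, cost = 0.7250 $/kg
  option F: E = 64.91 GPa, ρ = 2210 kg/m³, cost = 7.100 $/kg
  option S: E = 101.8 GPa, ρ = 8858 kg/m³, cost = 8.400 $/kg
  option W: E = 27.84 GPa, ρ = 1850 kg/m³, cost = 3.390 $/kg
  option C: E = 182.3 GPa, ρ = 7920 kg/m³, cost = 26.00 $/kg
  option A: E = 81.01 GPa, ρ = 1540 kg/m³, cost = 112.0 $/kg
  option G: M = 23.0 MN·m per $
  option H: M = 4.52 MN·m per $
  option W: M = 4.44 MN·m per $
  option F: M = 4.14 MN·m per $
  option S: M = 1.37 MN·m per $
  option C: M = 0.885 MN·m per $
  option A: M = 0.470 MN·m per $
Option G has the largest M.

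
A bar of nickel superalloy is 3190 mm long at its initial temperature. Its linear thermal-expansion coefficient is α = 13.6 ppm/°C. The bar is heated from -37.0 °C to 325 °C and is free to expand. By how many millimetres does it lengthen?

15.7 mm

ΔT = 325 − (-37.0) = 362.0 K.
ΔL = α·L₀·ΔT = 13.6×10⁻⁶ × 3190 mm × 362.0 K = 15.7 mm.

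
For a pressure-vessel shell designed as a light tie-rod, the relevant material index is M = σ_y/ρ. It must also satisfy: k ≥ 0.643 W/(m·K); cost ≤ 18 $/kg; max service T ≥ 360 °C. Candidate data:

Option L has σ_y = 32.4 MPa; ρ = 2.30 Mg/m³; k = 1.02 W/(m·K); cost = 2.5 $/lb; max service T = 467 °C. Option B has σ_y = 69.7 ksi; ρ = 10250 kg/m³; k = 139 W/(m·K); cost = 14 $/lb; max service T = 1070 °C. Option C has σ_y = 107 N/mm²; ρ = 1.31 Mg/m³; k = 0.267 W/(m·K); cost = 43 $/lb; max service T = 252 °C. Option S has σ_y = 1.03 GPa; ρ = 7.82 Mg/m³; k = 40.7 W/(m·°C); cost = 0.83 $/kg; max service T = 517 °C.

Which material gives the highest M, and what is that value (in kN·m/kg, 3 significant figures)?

Screen on constraints: k ≥ 0.643 W/(m·K); cost ≤ 18 $/kg; max service T ≥ 360 °C. Survivors: option L, option S.
Putting every candidate on a common basis:
  option L: σ_y = 32.40 MPa, ρ = 2300 kg/m³
  option S: σ_y = 1030 MPa, ρ = 7820 kg/m³
  option S: M = 132 kN·m/kg
  option L: M = 14.1 kN·m/kg
Option S has the largest M.

option S, M = 132 kN·m/kg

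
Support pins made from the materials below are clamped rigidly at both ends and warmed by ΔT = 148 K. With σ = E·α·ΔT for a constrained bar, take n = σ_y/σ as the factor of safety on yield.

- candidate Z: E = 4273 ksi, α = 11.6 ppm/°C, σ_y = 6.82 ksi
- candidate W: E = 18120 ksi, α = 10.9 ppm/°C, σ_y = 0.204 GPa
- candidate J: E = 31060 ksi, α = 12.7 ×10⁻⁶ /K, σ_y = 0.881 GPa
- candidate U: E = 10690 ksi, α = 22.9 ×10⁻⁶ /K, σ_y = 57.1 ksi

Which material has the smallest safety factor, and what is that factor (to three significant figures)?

candidate Z, n = 0.930

Per material, after unit conversion:
  candidate Z: E = 29.46, α = 11.6, σ_y = 47.02 → σ = 50.6 MPa, n = 0.930
  candidate W: E = 124.9, α = 10.9, σ_y = 204.0 → σ = 202 MPa, n = 1.01
  candidate J: E = 214.2, α = 12.7, σ_y = 881.0 → σ = 403 MPa, n = 2.19
  candidate U: E = 73.70, α = 22.9, σ_y = 393.7 → σ = 250 MPa, n = 1.58
The minimum is candidate Z at n = 0.930.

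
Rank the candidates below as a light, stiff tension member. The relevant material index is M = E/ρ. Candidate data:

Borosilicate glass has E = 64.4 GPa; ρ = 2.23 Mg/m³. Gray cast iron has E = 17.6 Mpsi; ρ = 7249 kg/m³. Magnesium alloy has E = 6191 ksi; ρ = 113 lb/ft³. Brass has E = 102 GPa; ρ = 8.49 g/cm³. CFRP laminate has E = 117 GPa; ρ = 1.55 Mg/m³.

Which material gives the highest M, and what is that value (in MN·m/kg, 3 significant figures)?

CFRP laminate, M = 75.5 MN·m/kg

Convert each candidate to consistent units, then evaluate M:
  borosilicate glass: E = 64.40 GPa, ρ = 2230 kg/m³
  gray cast iron: E = 121.3 GPa, ρ = 7249 kg/m³
  magnesium alloy: E = 42.69 GPa, ρ = 1810 kg/m³
  brass: E = 102.0 GPa, ρ = 8490 kg/m³
  CFRP laminate: E = 117.0 GPa, ρ = 1550 kg/m³
  CFRP laminate: M = 75.5 MN·m/kg
  borosilicate glass: M = 28.9 MN·m/kg
  magnesium alloy: M = 23.6 MN·m/kg
  gray cast iron: M = 16.7 MN·m/kg
  brass: M = 12.0 MN·m/kg
CFRP laminate has the largest M.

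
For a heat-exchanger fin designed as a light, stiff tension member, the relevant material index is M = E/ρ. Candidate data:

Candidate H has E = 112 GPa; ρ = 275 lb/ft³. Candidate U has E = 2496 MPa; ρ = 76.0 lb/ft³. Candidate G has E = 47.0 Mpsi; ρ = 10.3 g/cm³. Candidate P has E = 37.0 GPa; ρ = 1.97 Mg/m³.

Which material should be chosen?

candidate G

In SI units:
  candidate H: E = 112.0 GPa, ρ = 4405 kg/m³
  candidate U: E = 2.496 GPa, ρ = 1217 kg/m³
  candidate G: E = 324.1 GPa, ρ = 10300 kg/m³
  candidate P: E = 37.00 GPa, ρ = 1970 kg/m³
  candidate G: M = 31.5 MN·m/kg
  candidate H: M = 25.4 MN·m/kg
  candidate P: M = 18.8 MN·m/kg
  candidate U: M = 2.05 MN·m/kg
Highest index: candidate G.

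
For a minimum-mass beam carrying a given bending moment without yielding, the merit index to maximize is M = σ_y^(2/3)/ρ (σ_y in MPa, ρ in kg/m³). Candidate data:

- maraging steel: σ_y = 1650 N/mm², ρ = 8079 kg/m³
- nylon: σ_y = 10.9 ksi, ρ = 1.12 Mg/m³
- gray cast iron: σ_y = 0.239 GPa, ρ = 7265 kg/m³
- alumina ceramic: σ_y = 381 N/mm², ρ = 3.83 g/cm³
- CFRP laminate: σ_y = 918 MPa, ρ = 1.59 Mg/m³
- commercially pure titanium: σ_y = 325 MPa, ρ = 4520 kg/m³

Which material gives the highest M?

CFRP laminate

Putting every candidate on a common basis:
  maraging steel: σ_y = 1650 MPa, ρ = 8079 kg/m³
  nylon: σ_y = 75.15 MPa, ρ = 1120 kg/m³
  gray cast iron: σ_y = 239.0 MPa, ρ = 7265 kg/m³
  alumina ceramic: σ_y = 381.0 MPa, ρ = 3830 kg/m³
  CFRP laminate: σ_y = 918.0 MPa, ρ = 1590 kg/m³
  commercially pure titanium: σ_y = 325.0 MPa, ρ = 4520 kg/m³
  CFRP laminate: M = 59.4×10⁻³
  maraging steel: M = 17.3×10⁻³
  nylon: M = 15.9×10⁻³
  alumina ceramic: M = 13.7×10⁻³
  commercially pure titanium: M = 10.5×10⁻³
  gray cast iron: M = 5.30×10⁻³
CFRP laminate has the largest M.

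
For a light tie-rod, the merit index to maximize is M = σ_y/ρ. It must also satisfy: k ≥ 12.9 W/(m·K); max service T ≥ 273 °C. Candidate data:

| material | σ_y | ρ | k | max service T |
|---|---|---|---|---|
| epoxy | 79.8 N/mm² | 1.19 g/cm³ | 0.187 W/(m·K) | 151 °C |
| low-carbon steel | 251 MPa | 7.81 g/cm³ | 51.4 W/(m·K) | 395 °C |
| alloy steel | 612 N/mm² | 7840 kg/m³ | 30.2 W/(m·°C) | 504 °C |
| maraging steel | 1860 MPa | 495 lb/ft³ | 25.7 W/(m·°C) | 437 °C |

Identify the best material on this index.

maraging steel

Screen on constraints: k ≥ 12.9 W/(m·K); max service T ≥ 273 °C. Survivors: low-carbon steel, alloy steel, maraging steel.
After converting to SI:
  low-carbon steel: σ_y = 251.0 MPa, ρ = 7810 kg/m³
  alloy steel: σ_y = 612.0 MPa, ρ = 7840 kg/m³
  maraging steel: σ_y = 1860 MPa, ρ = 7929 kg/m³
  maraging steel: M = 235 kN·m/kg
  alloy steel: M = 78.1 kN·m/kg
  low-carbon steel: M = 32.1 kN·m/kg
The maximum is for maraging steel.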